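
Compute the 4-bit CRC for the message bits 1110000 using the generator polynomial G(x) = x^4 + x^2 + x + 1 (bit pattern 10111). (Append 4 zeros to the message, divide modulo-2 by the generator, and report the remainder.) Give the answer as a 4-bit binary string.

Append 4 zeros: 11100000000. Divide by 10111 (XOR where the leading bit is 1):
  pos 0: 11100 XOR 10111 = 01011
  pos 1: 10110 XOR 10111 = 00001
  pos 5: 10000 XOR 10111 = 00111
Remainder (last 4 bits) = 1110. This is the CRC / FCS.

1110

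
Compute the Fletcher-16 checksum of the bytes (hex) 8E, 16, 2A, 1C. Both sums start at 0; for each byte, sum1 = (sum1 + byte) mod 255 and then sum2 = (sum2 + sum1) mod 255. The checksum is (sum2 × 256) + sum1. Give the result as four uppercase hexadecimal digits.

ECEA

Running sums (mod 255):
  after byte 0 (8E): sum1=142, sum2=142
  after byte 1 (16): sum1=164, sum2=51
  after byte 2 (2A): sum1=206, sum2=2
  after byte 3 (1C): sum1=234, sum2=236
Checksum = sum2·256 + sum1 = 236·256 + 234 = 60650 = 0xECEA.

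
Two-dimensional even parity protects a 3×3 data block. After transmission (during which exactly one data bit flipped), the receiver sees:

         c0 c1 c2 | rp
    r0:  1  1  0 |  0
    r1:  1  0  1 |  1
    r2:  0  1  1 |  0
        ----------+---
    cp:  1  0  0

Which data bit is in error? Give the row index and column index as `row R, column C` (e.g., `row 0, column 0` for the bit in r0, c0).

row 1, column 0

Recompute each row's even parity and compare to rp:
  r0: data parity 0, sent rp 0 → ok
  r1: data parity 0, sent rp 1 → mismatch
  r2: data parity 0, sent rp 0 → ok
Recompute each column's even parity and compare to cp:
  c0: data parity 0, sent cp 1 → mismatch
  c1: data parity 0, sent cp 0 → ok
  c2: data parity 0, sent cp 0 → ok
Exactly one row (r1) and one column (c0) fail → the flipped bit is at their intersection.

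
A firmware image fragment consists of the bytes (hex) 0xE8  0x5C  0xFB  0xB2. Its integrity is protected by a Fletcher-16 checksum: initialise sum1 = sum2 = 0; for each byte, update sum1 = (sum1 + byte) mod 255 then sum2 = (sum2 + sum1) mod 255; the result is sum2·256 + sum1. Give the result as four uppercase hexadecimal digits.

63F3

Running sums (mod 255):
  after byte 0 (0xE8): sum1=232, sum2=232
  after byte 1 (0x5C): sum1=69, sum2=46
  after byte 2 (0xFB): sum1=65, sum2=111
  after byte 3 (0xB2): sum1=243, sum2=99
Checksum = sum2·256 + sum1 = 99·256 + 243 = 25587 = 0x63F3.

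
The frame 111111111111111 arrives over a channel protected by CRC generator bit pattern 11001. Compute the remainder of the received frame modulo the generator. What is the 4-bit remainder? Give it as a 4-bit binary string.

0000

Modulo-2 division of 111111111111111 by 11001:
  pos 0: 11111 XOR 11001 = 00110
  pos 2: 11011 XOR 11001 = 00010
  pos 5: 10111 XOR 11001 = 01110
  pos 6: 11101 XOR 11001 = 00100
  pos 8: 10011 XOR 11001 = 01010
  pos 9: 10101 XOR 11001 = 01100
  pos 10: 11001 XOR 11001 = 00000
Remainder = 0000 (zero — the frame passes the CRC check).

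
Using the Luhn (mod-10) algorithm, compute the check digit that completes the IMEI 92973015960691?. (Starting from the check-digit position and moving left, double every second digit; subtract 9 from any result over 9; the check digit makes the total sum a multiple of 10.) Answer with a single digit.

Partial digits right→left: 1 9 6 0 6 9 5 1 0 3 7 9 2 9
Double every second digit counting from the check-digit position (so the 1st, 3rd, 5th, ... of the partial from the right).
  doubled (with −9 where >9): 2 3 3 1 0 5 4 → sum 18
  kept as-is: 9 0 9 1 3 9 9 → sum 40
Total = 18 + 40 = 58.
Check digit = (10 − (58 mod 10)) mod 10 = 2.

2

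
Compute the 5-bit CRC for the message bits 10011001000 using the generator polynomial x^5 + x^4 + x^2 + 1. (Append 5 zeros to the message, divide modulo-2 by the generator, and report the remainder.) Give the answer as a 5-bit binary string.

00101

Append 5 zeros: 1001100100000000. Divide by 110101 (XOR where the leading bit is 1):
  pos 0: 100110 XOR 110101 = 010011
  pos 1: 100110 XOR 110101 = 010011
  pos 2: 100111 XOR 110101 = 010010
  pos 3: 100100 XOR 110101 = 010001
  pos 4: 100010 XOR 110101 = 010111
  pos 5: 101110 XOR 110101 = 011011
  pos 6: 110110 XOR 110101 = 000011
  pos 10: 110000 XOR 110101 = 000101
Remainder (last 5 bits) = 00101. This is the CRC / FCS.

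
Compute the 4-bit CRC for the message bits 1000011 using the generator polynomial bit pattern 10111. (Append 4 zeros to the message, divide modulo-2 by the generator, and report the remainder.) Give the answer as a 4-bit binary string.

Append 4 zeros: 10000110000. Divide by 10111 (XOR where the leading bit is 1):
  pos 0: 10000 XOR 10111 = 00111
  pos 2: 11111 XOR 10111 = 01000
  pos 3: 10000 XOR 10111 = 00111
  pos 5: 11100 XOR 10111 = 01011
  pos 6: 10110 XOR 10111 = 00001
Remainder (last 4 bits) = 0001. This is the CRC / FCS.

0001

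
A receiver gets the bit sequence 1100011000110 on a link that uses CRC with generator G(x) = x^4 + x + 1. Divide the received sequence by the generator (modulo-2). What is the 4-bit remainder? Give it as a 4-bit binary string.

Modulo-2 division of 1100011000110 by 10011:
  pos 0: 11000 XOR 10011 = 01011
  pos 1: 10111 XOR 10011 = 00100
  pos 3: 10010 XOR 10011 = 00001
  pos 7: 10011 XOR 10011 = 00000
Remainder = 0000 (zero — the frame passes the CRC check).

0000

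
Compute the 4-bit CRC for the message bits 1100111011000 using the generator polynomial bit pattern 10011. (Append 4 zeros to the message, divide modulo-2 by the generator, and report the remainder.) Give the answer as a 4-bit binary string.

1011

Append 4 zeros: 11001110110000000. Divide by 10011 (XOR where the leading bit is 1):
  pos 0: 11001 XOR 10011 = 01010
  pos 1: 10101 XOR 10011 = 00110
  pos 3: 11010 XOR 10011 = 01001
  pos 4: 10011 XOR 10011 = 00000
  pos 9: 10000 XOR 10011 = 00011
  pos 12: 11000 XOR 10011 = 01011
Remainder (last 4 bits) = 1011. This is the CRC / FCS.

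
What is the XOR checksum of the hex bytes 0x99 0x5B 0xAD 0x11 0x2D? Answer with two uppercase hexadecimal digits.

XOR the bytes together:
  start with 0x99
  0x99 ⊕ 0x5B = 0xC2
  0xC2 ⊕ 0xAD = 0x6F
  0x6F ⊕ 0x11 = 0x7E
  0x7E ⊕ 0x2D = 0x53

53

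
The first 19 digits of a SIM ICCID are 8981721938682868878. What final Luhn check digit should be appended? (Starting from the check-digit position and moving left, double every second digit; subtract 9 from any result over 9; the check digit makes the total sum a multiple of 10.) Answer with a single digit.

Partial digits right→left: 8 7 8 8 6 8 2 8 6 8 3 9 1 2 7 1 8 9 8
Double every second digit counting from the check-digit position (so the 1st, 3rd, 5th, ... of the partial from the right).
  doubled (with −9 where >9): 7 7 3 4 3 6 2 5 7 7 → sum 51
  kept as-is: 7 8 8 8 8 9 2 1 9 → sum 60
Total = 51 + 60 = 111.
Check digit = (10 − (111 mod 10)) mod 10 = 9.

9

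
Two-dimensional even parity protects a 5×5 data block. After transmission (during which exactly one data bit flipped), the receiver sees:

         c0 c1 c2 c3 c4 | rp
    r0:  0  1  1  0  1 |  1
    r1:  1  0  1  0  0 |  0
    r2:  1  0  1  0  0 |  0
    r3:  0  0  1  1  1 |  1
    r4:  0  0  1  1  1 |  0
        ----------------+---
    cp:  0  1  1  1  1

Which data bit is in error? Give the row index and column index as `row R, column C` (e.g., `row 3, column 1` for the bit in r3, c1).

Recompute each row's even parity and compare to rp:
  r0: data parity 1, sent rp 1 → ok
  r1: data parity 0, sent rp 0 → ok
  r2: data parity 0, sent rp 0 → ok
  r3: data parity 1, sent rp 1 → ok
  r4: data parity 1, sent rp 0 → mismatch
Recompute each column's even parity and compare to cp:
  c0: data parity 0, sent cp 0 → ok
  c1: data parity 1, sent cp 1 → ok
  c2: data parity 1, sent cp 1 → ok
  c3: data parity 0, sent cp 1 → mismatch
  c4: data parity 1, sent cp 1 → ok
Exactly one row (r4) and one column (c3) fail → the flipped bit is at their intersection.

row 4, column 3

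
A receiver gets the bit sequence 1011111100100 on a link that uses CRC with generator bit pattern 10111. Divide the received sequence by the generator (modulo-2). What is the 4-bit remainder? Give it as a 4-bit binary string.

Modulo-2 division of 1011111100100 by 10111:
  pos 0: 10111 XOR 10111 = 00000
  pos 5: 11100 XOR 10111 = 01011
  pos 6: 10111 XOR 10111 = 00000
Remainder = 0000 (zero — the frame passes the CRC check).

0000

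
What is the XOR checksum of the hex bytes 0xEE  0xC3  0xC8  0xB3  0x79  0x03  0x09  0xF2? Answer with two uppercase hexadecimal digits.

D7

XOR the bytes together:
  start with 0xEE
  0xEE ⊕ 0xC3 = 0x2D
  0x2D ⊕ 0xC8 = 0xE5
  0xE5 ⊕ 0xB3 = 0x56
  0x56 ⊕ 0x79 = 0x2F
  0x2F ⊕ 0x03 = 0x2C
  0x2C ⊕ 0x09 = 0x25
  0x25 ⊕ 0xF2 = 0xD7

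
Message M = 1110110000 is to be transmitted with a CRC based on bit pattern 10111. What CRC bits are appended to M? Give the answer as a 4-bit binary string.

Append 4 zeros: 11101100000000. Divide by 10111 (XOR where the leading bit is 1):
  pos 0: 11101 XOR 10111 = 01010
  pos 1: 10101 XOR 10111 = 00010
  pos 4: 10000 XOR 10111 = 00111
  pos 6: 11100 XOR 10111 = 01011
  pos 7: 10110 XOR 10111 = 00001
Remainder (last 4 bits) = 0100. This is the CRC / FCS.

0100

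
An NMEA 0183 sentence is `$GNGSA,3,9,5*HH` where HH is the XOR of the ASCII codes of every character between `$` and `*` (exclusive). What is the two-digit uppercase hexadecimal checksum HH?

4F

XOR the ASCII codes of the payload characters:
  'G' = 0x47 → acc = 0x47
  'N' = 0x4E → acc = 0x09
  'G' = 0x47 → acc = 0x4E
  'S' = 0x53 → acc = 0x1D
  'A' = 0x41 → acc = 0x5C
  ',' = 0x2C → acc = 0x70
  '3' = 0x33 → acc = 0x43
  ',' = 0x2C → acc = 0x6F
  '9' = 0x39 → acc = 0x56
  ',' = 0x2C → acc = 0x7A
  '5' = 0x35 → acc = 0x4F
Checksum = 0x4F.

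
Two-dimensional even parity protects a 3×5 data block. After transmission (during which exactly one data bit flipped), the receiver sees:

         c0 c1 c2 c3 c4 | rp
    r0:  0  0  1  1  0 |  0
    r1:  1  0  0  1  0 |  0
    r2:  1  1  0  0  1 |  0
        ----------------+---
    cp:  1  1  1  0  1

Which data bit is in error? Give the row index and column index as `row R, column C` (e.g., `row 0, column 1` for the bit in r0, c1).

row 2, column 0

Recompute each row's even parity and compare to rp:
  r0: data parity 0, sent rp 0 → ok
  r1: data parity 0, sent rp 0 → ok
  r2: data parity 1, sent rp 0 → mismatch
Recompute each column's even parity and compare to cp:
  c0: data parity 0, sent cp 1 → mismatch
  c1: data parity 1, sent cp 1 → ok
  c2: data parity 1, sent cp 1 → ok
  c3: data parity 0, sent cp 0 → ok
  c4: data parity 1, sent cp 1 → ok
Exactly one row (r2) and one column (c0) fail → the flipped bit is at their intersection.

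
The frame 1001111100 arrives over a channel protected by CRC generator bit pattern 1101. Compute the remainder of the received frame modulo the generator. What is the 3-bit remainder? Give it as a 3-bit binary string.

111

Modulo-2 division of 1001111100 by 1101:
  pos 0: 1001 XOR 1101 = 0100
  pos 1: 1001 XOR 1101 = 0100
  pos 2: 1001 XOR 1101 = 0100
  pos 3: 1001 XOR 1101 = 0100
  pos 4: 1001 XOR 1101 = 0100
  pos 5: 1000 XOR 1101 = 0101
  pos 6: 1010 XOR 1101 = 0111
Remainder = 111 (nonzero — an error is detected).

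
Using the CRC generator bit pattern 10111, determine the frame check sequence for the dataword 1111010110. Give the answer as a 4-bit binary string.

Append 4 zeros: 11110101100000. Divide by 10111 (XOR where the leading bit is 1):
  pos 0: 11110 XOR 10111 = 01001
  pos 1: 10011 XOR 10111 = 00100
  pos 3: 10001 XOR 10111 = 00110
  pos 5: 11010 XOR 10111 = 01101
  pos 6: 11010 XOR 10111 = 01101
  pos 7: 11010 XOR 10111 = 01101
  pos 8: 11010 XOR 10111 = 01101
  pos 9: 11010 XOR 10111 = 01101
Remainder (last 4 bits) = 1101. This is the CRC / FCS.

1101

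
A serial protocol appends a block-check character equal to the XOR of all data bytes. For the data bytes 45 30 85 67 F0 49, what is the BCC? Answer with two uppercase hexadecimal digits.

2E

XOR the bytes together:
  start with 0x45
  0x45 ⊕ 0x30 = 0x75
  0x75 ⊕ 0x85 = 0xF0
  0xF0 ⊕ 0x67 = 0x97
  0x97 ⊕ 0xF0 = 0x67
  0x67 ⊕ 0x49 = 0x2E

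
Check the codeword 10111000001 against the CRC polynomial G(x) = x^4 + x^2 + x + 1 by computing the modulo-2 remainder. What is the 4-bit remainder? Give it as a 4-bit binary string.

0001

Modulo-2 division of 10111000001 by 10111:
  pos 0: 10111 XOR 10111 = 00000
Remainder = 0001 (nonzero — an error is detected).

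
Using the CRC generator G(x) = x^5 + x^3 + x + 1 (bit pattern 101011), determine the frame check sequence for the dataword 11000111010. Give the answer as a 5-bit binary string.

00011

Append 5 zeros: 1100011101000000. Divide by 101011 (XOR where the leading bit is 1):
  pos 0: 110001 XOR 101011 = 011010
  pos 1: 110101 XOR 101011 = 011110
  pos 2: 111101 XOR 101011 = 010110
  pos 3: 101100 XOR 101011 = 000111
  pos 6: 111100 XOR 101011 = 010111
  pos 7: 101110 XOR 101011 = 000101
  pos 10: 101000 XOR 101011 = 000011
Remainder (last 5 bits) = 00011. This is the CRC / FCS.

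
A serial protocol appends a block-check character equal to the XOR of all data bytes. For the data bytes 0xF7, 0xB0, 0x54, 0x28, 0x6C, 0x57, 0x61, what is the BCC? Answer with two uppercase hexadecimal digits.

61

XOR the bytes together:
  start with 0xF7
  0xF7 ⊕ 0xB0 = 0x47
  0x47 ⊕ 0x54 = 0x13
  0x13 ⊕ 0x28 = 0x3B
  0x3B ⊕ 0x6C = 0x57
  0x57 ⊕ 0x57 = 0x00
  0x00 ⊕ 0x61 = 0x61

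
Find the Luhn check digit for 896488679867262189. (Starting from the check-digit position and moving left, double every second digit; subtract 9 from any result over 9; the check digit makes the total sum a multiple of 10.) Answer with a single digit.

0

Partial digits right→left: 9 8 1 2 6 2 7 6 8 9 7 6 8 8 4 6 9 8
Double every second digit counting from the check-digit position (so the 1st, 3rd, 5th, ... of the partial from the right).
  doubled (with −9 where >9): 9 2 3 5 7 5 7 8 9 → sum 55
  kept as-is: 8 2 2 6 9 6 8 6 8 → sum 55
Total = 55 + 55 = 110.
Check digit = (10 − (110 mod 10)) mod 10 = 0.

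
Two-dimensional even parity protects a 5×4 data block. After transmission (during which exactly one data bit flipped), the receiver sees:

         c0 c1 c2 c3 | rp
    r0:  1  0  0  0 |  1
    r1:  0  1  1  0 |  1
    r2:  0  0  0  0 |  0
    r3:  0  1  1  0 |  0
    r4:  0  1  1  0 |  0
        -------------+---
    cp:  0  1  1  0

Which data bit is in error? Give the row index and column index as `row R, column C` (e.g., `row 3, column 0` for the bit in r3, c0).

row 1, column 0

Recompute each row's even parity and compare to rp:
  r0: data parity 1, sent rp 1 → ok
  r1: data parity 0, sent rp 1 → mismatch
  r2: data parity 0, sent rp 0 → ok
  r3: data parity 0, sent rp 0 → ok
  r4: data parity 0, sent rp 0 → ok
Recompute each column's even parity and compare to cp:
  c0: data parity 1, sent cp 0 → mismatch
  c1: data parity 1, sent cp 1 → ok
  c2: data parity 1, sent cp 1 → ok
  c3: data parity 0, sent cp 0 → ok
Exactly one row (r1) and one column (c0) fail → the flipped bit is at their intersection.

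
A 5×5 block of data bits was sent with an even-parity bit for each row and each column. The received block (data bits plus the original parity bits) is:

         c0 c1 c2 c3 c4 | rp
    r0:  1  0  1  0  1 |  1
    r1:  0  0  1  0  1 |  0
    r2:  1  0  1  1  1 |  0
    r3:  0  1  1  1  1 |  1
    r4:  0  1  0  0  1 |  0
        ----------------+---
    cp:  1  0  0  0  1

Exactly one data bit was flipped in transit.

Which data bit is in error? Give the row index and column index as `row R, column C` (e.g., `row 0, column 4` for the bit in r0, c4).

row 3, column 0

Recompute each row's even parity and compare to rp:
  r0: data parity 1, sent rp 1 → ok
  r1: data parity 0, sent rp 0 → ok
  r2: data parity 0, sent rp 0 → ok
  r3: data parity 0, sent rp 1 → mismatch
  r4: data parity 0, sent rp 0 → ok
Recompute each column's even parity and compare to cp:
  c0: data parity 0, sent cp 1 → mismatch
  c1: data parity 0, sent cp 0 → ok
  c2: data parity 0, sent cp 0 → ok
  c3: data parity 0, sent cp 0 → ok
  c4: data parity 1, sent cp 1 → ok
Exactly one row (r3) and one column (c0) fail → the flipped bit is at their intersection.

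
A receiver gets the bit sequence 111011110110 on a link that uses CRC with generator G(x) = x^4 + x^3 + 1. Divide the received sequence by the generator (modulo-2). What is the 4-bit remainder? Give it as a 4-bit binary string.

Modulo-2 division of 111011110110 by 11001:
  pos 0: 11101 XOR 11001 = 00100
  pos 2: 10011 XOR 11001 = 01010
  pos 3: 10101 XOR 11001 = 01100
  pos 4: 11000 XOR 11001 = 00001
Remainder = 1110 (nonzero — an error is detected).

1110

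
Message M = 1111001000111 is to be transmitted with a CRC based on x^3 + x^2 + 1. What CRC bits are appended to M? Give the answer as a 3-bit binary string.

Append 3 zeros: 1111001000111000. Divide by 1101 (XOR where the leading bit is 1):
  pos 0: 1111 XOR 1101 = 0010
  pos 2: 1000 XOR 1101 = 0101
  pos 3: 1011 XOR 1101 = 0110
  pos 4: 1100 XOR 1101 = 0001
  pos 7: 1001 XOR 1101 = 0100
  pos 8: 1001 XOR 1101 = 0100
  pos 9: 1001 XOR 1101 = 0100
  pos 10: 1000 XOR 1101 = 0101
  pos 11: 1010 XOR 1101 = 0111
  pos 12: 1110 XOR 1101 = 0011
Remainder (last 3 bits) = 011. This is the CRC / FCS.

011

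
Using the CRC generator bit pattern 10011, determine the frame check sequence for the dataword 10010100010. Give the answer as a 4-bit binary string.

Append 4 zeros: 100101000100000. Divide by 10011 (XOR where the leading bit is 1):
  pos 0: 10010 XOR 10011 = 00001
  pos 4: 11000 XOR 10011 = 01011
  pos 5: 10111 XOR 10011 = 00100
  pos 7: 10000 XOR 10011 = 00011
  pos 10: 11000 XOR 10011 = 01011
Remainder (last 4 bits) = 1011. This is the CRC / FCS.

1011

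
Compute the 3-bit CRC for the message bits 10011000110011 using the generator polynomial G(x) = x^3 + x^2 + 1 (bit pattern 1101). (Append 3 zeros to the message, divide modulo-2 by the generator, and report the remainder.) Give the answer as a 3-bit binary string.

000

Append 3 zeros: 10011000110011000. Divide by 1101 (XOR where the leading bit is 1):
  pos 0: 1001 XOR 1101 = 0100
  pos 1: 1001 XOR 1101 = 0100
  pos 2: 1000 XOR 1101 = 0101
  pos 3: 1010 XOR 1101 = 0111
  pos 4: 1110 XOR 1101 = 0011
  pos 6: 1111 XOR 1101 = 0010
  pos 8: 1000 XOR 1101 = 0101
  pos 9: 1011 XOR 1101 = 0110
  pos 10: 1101 XOR 1101 = 0000
Remainder (last 3 bits) = 000. This is the CRC / FCS.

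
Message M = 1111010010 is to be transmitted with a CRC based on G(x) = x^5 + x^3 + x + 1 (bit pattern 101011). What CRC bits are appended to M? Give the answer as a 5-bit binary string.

10111

Append 5 zeros: 111101001000000. Divide by 101011 (XOR where the leading bit is 1):
  pos 0: 111101 XOR 101011 = 010110
  pos 1: 101100 XOR 101011 = 000111
  pos 4: 111010 XOR 101011 = 010001
  pos 5: 100010 XOR 101011 = 001001
  pos 7: 100100 XOR 101011 = 001111
  pos 9: 111100 XOR 101011 = 010111
Remainder (last 5 bits) = 10111. This is the CRC / FCS.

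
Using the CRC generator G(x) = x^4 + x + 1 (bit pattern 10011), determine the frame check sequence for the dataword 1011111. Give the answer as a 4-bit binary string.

0000

Append 4 zeros: 10111110000. Divide by 10011 (XOR where the leading bit is 1):
  pos 0: 10111 XOR 10011 = 00100
  pos 2: 10011 XOR 10011 = 00000
Remainder (last 4 bits) = 0000. This is the CRC / FCS.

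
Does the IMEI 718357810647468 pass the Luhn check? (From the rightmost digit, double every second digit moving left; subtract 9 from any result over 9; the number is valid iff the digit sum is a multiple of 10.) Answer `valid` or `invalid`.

valid

From the right, keep odd positions and double even positions (subtract 9 from any doubled value over 9):
  doubled (positions 2,4,...): 3 5 3 2 5 6 2 → sum 26
  kept (positions 1,3,...): 8 4 4 0 8 5 8 7 → sum 44
Total = 70.
70 mod 10 = 0, so the number is valid.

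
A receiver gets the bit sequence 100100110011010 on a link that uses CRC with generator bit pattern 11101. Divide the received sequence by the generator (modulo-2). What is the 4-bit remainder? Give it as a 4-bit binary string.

Modulo-2 division of 100100110011010 by 11101:
  pos 0: 10010 XOR 11101 = 01111
  pos 1: 11110 XOR 11101 = 00011
  pos 4: 11110 XOR 11101 = 00011
  pos 7: 11011 XOR 11101 = 00110
  pos 9: 11001 XOR 11101 = 00100
Remainder = 1000 (nonzero — an error is detected).

1000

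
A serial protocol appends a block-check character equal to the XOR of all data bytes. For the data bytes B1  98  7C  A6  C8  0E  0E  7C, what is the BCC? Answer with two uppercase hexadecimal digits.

47

XOR the bytes together:
  start with 0xB1
  0xB1 ⊕ 0x98 = 0x29
  0x29 ⊕ 0x7C = 0x55
  0x55 ⊕ 0xA6 = 0xF3
  0xF3 ⊕ 0xC8 = 0x3B
  0x3B ⊕ 0x0E = 0x35
  0x35 ⊕ 0x0E = 0x3B
  0x3B ⊕ 0x7C = 0x47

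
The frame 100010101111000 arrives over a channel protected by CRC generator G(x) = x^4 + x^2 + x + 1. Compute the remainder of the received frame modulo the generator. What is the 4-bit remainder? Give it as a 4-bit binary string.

Modulo-2 division of 100010101111000 by 10111:
  pos 0: 10001 XOR 10111 = 00110
  pos 2: 11001 XOR 10111 = 01110
  pos 3: 11100 XOR 10111 = 01011
  pos 4: 10111 XOR 10111 = 00000
  pos 9: 11100 XOR 10111 = 01011
  pos 10: 10110 XOR 10111 = 00001
Remainder = 0001 (nonzero — an error is detected).

0001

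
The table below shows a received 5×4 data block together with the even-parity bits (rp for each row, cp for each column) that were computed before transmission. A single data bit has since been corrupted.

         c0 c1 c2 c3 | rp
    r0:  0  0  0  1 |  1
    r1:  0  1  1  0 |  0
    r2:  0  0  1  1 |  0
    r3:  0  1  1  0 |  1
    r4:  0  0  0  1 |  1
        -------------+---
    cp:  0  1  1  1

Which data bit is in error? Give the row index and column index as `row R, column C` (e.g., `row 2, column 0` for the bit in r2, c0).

Recompute each row's even parity and compare to rp:
  r0: data parity 1, sent rp 1 → ok
  r1: data parity 0, sent rp 0 → ok
  r2: data parity 0, sent rp 0 → ok
  r3: data parity 0, sent rp 1 → mismatch
  r4: data parity 1, sent rp 1 → ok
Recompute each column's even parity and compare to cp:
  c0: data parity 0, sent cp 0 → ok
  c1: data parity 0, sent cp 1 → mismatch
  c2: data parity 1, sent cp 1 → ok
  c3: data parity 1, sent cp 1 → ok
Exactly one row (r3) and one column (c1) fail → the flipped bit is at their intersection.

row 3, column 1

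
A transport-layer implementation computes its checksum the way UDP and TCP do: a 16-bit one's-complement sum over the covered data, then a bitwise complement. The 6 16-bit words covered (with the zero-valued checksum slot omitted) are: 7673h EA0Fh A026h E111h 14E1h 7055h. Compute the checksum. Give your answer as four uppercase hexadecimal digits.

One's-complement addition (fold any carry out of bit 15 back into bit 0):
  0x7673 + 0xEA0F = 0x16082 → wrap carry → 0x6083
  0x6083 + 0xA026 = 0x100A9 → wrap carry → 0x00AA
  0x00AA + 0xE111 = 0x0E1BB
  0xE1BB + 0x14E1 = 0x0F69C
  0xF69C + 0x7055 = 0x166F1 → wrap carry → 0x66F2
One's-complement sum = 0x66F2.
Checksum = ~0x66F2 & 0xFFFF = 0x990D.

990D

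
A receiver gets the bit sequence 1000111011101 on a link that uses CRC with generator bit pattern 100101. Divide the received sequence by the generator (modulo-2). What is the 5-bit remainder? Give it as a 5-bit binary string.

Modulo-2 division of 1000111011101 by 100101:
  pos 0: 100011 XOR 100101 = 000110
  pos 3: 110101 XOR 100101 = 010000
  pos 4: 100001 XOR 100101 = 000100
  pos 7: 100101 XOR 100101 = 000000
Remainder = 00000 (zero — the frame passes the CRC check).

00000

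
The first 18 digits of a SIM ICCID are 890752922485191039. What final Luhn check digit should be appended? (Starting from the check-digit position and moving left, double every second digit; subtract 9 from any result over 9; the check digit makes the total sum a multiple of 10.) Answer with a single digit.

4

Partial digits right→left: 9 3 0 1 9 1 5 8 4 2 2 9 2 5 7 0 9 8
Double every second digit counting from the check-digit position (so the 1st, 3rd, 5th, ... of the partial from the right).
  doubled (with −9 where >9): 9 0 9 1 8 4 4 5 9 → sum 49
  kept as-is: 3 1 1 8 2 9 5 0 8 → sum 37
Total = 49 + 37 = 86.
Check digit = (10 − (86 mod 10)) mod 10 = 4.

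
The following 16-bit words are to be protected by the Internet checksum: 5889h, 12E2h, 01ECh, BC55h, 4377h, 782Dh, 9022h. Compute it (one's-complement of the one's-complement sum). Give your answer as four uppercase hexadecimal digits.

8A8B

One's-complement addition (fold any carry out of bit 15 back into bit 0):
  0x5889 + 0x12E2 = 0x06B6B
  0x6B6B + 0x01EC = 0x06D57
  0x6D57 + 0xBC55 = 0x129AC → wrap carry → 0x29AD
  0x29AD + 0x4377 = 0x06D24
  0x6D24 + 0x782D = 0x0E551
  0xE551 + 0x9022 = 0x17573 → wrap carry → 0x7574
One's-complement sum = 0x7574.
Checksum = ~0x7574 & 0xFFFF = 0x8A8B.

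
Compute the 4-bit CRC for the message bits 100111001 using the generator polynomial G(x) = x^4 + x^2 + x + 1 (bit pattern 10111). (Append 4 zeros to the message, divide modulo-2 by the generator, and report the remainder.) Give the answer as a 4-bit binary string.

Append 4 zeros: 1001110010000. Divide by 10111 (XOR where the leading bit is 1):
  pos 0: 10011 XOR 10111 = 00100
  pos 2: 10010 XOR 10111 = 00101
  pos 4: 10101 XOR 10111 = 00010
  pos 7: 10000 XOR 10111 = 00111
Remainder (last 4 bits) = 1110. This is the CRC / FCS.

1110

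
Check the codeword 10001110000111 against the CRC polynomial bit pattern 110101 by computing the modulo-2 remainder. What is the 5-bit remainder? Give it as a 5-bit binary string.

01110

Modulo-2 division of 10001110000111 by 110101:
  pos 0: 100011 XOR 110101 = 010110
  pos 1: 101101 XOR 110101 = 011000
  pos 2: 110000 XOR 110101 = 000101
  pos 5: 101000 XOR 110101 = 011101
  pos 6: 111011 XOR 110101 = 001110
  pos 8: 111011 XOR 110101 = 001110
Remainder = 01110 (nonzero — an error is detected).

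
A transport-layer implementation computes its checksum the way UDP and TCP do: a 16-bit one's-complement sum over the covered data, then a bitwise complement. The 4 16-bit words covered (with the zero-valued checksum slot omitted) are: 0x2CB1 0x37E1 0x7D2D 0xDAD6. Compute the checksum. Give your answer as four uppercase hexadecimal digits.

4369

One's-complement addition (fold any carry out of bit 15 back into bit 0):
  0x2CB1 + 0x37E1 = 0x06492
  0x6492 + 0x7D2D = 0x0E1BF
  0xE1BF + 0xDAD6 = 0x1BC95 → wrap carry → 0xBC96
One's-complement sum = 0xBC96.
Checksum = ~0xBC96 & 0xFFFF = 0x4369.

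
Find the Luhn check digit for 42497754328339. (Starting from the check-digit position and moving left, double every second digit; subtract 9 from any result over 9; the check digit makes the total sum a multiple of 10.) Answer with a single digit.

Partial digits right→left: 9 3 3 8 2 3 4 5 7 7 9 4 2 4
Double every second digit counting from the check-digit position (so the 1st, 3rd, 5th, ... of the partial from the right).
  doubled (with −9 where >9): 9 6 4 8 5 9 4 → sum 45
  kept as-is: 3 8 3 5 7 4 4 → sum 34
Total = 45 + 34 = 79.
Check digit = (10 − (79 mod 10)) mod 10 = 1.

1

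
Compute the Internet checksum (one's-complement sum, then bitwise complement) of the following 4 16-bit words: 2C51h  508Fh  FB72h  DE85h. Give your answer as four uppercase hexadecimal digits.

One's-complement addition (fold any carry out of bit 15 back into bit 0):
  0x2C51 + 0x508F = 0x07CE0
  0x7CE0 + 0xFB72 = 0x17852 → wrap carry → 0x7853
  0x7853 + 0xDE85 = 0x156D8 → wrap carry → 0x56D9
One's-complement sum = 0x56D9.
Checksum = ~0x56D9 & 0xFFFF = 0xA926.

A926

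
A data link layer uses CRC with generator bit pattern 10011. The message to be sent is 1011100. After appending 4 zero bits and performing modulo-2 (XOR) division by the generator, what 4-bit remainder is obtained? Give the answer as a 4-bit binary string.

Append 4 zeros: 10111000000. Divide by 10011 (XOR where the leading bit is 1):
  pos 0: 10111 XOR 10011 = 00100
  pos 2: 10000 XOR 10011 = 00011
  pos 5: 11000 XOR 10011 = 01011
  pos 6: 10110 XOR 10011 = 00101
Remainder (last 4 bits) = 0101. This is the CRC / FCS.

0101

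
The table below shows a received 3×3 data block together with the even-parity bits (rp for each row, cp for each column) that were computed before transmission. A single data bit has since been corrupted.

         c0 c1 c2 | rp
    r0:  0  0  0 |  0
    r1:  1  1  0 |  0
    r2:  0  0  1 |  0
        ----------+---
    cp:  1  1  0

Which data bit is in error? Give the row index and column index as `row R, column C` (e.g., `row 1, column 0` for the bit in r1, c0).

Recompute each row's even parity and compare to rp:
  r0: data parity 0, sent rp 0 → ok
  r1: data parity 0, sent rp 0 → ok
  r2: data parity 1, sent rp 0 → mismatch
Recompute each column's even parity and compare to cp:
  c0: data parity 1, sent cp 1 → ok
  c1: data parity 1, sent cp 1 → ok
  c2: data parity 1, sent cp 0 → mismatch
Exactly one row (r2) and one column (c2) fail → the flipped bit is at their intersection.

row 2, column 2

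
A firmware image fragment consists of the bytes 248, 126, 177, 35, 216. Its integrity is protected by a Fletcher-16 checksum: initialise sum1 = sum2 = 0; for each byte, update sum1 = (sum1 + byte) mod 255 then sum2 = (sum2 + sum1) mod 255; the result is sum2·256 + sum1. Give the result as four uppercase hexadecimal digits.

Running sums (mod 255):
  after byte 0 (248): sum1=248, sum2=248
  after byte 1 (126): sum1=119, sum2=112
  after byte 2 (177): sum1=41, sum2=153
  after byte 3 (35): sum1=76, sum2=229
  after byte 4 (216): sum1=37, sum2=11
Checksum = sum2·256 + sum1 = 11·256 + 37 = 2853 = 0x0B25.

0B25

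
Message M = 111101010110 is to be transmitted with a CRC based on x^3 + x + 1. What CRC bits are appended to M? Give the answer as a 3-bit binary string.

Append 3 zeros: 111101010110000. Divide by 1011 (XOR where the leading bit is 1):
  pos 0: 1111 XOR 1011 = 0100
  pos 1: 1000 XOR 1011 = 0011
  pos 3: 1110 XOR 1011 = 0101
  pos 4: 1011 XOR 1011 = 0000
  pos 9: 1100 XOR 1011 = 0111
  pos 10: 1110 XOR 1011 = 0101
  pos 11: 1010 XOR 1011 = 0001
Remainder (last 3 bits) = 001. This is the CRC / FCS.

001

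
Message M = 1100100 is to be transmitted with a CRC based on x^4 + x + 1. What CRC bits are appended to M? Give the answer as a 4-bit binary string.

Append 4 zeros: 11001000000. Divide by 10011 (XOR where the leading bit is 1):
  pos 0: 11001 XOR 10011 = 01010
  pos 1: 10100 XOR 10011 = 00111
  pos 3: 11100 XOR 10011 = 01111
  pos 4: 11110 XOR 10011 = 01101
  pos 5: 11010 XOR 10011 = 01001
  pos 6: 10010 XOR 10011 = 00001
Remainder (last 4 bits) = 0001. This is the CRC / FCS.

0001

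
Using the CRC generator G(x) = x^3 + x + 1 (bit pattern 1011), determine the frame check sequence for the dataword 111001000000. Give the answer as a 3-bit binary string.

111

Append 3 zeros: 111001000000000. Divide by 1011 (XOR where the leading bit is 1):
  pos 0: 1110 XOR 1011 = 0101
  pos 1: 1010 XOR 1011 = 0001
  pos 4: 1100 XOR 1011 = 0111
  pos 5: 1110 XOR 1011 = 0101
  pos 6: 1010 XOR 1011 = 0001
  pos 9: 1000 XOR 1011 = 0011
  pos 11: 1100 XOR 1011 = 0111
Remainder (last 3 bits) = 111. This is the CRC / FCS.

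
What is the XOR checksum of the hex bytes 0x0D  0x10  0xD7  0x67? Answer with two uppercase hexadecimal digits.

AD

XOR the bytes together:
  start with 0x0D
  0x0D ⊕ 0x10 = 0x1D
  0x1D ⊕ 0xD7 = 0xCA
  0xCA ⊕ 0x67 = 0xAD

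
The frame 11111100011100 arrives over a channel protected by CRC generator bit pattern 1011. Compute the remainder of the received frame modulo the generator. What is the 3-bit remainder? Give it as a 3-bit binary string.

000

Modulo-2 division of 11111100011100 by 1011:
  pos 0: 1111 XOR 1011 = 0100
  pos 1: 1001 XOR 1011 = 0010
  pos 3: 1010 XOR 1011 = 0001
  pos 6: 1001 XOR 1011 = 0010
  pos 8: 1011 XOR 1011 = 0000
Remainder = 000 (zero — the frame passes the CRC check).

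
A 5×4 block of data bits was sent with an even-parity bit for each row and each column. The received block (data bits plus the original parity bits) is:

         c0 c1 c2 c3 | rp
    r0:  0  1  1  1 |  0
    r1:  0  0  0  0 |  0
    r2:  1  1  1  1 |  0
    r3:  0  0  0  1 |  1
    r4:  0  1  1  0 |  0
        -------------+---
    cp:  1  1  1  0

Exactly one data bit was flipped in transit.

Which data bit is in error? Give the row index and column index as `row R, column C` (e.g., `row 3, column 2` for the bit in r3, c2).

row 0, column 3

Recompute each row's even parity and compare to rp:
  r0: data parity 1, sent rp 0 → mismatch
  r1: data parity 0, sent rp 0 → ok
  r2: data parity 0, sent rp 0 → ok
  r3: data parity 1, sent rp 1 → ok
  r4: data parity 0, sent rp 0 → ok
Recompute each column's even parity and compare to cp:
  c0: data parity 1, sent cp 1 → ok
  c1: data parity 1, sent cp 1 → ok
  c2: data parity 1, sent cp 1 → ok
  c3: data parity 1, sent cp 0 → mismatch
Exactly one row (r0) and one column (c3) fail → the flipped bit is at their intersection.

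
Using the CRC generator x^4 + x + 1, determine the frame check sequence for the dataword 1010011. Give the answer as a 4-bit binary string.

0111

Append 4 zeros: 10100110000. Divide by 10011 (XOR where the leading bit is 1):
  pos 0: 10100 XOR 10011 = 00111
  pos 2: 11111 XOR 10011 = 01100
  pos 3: 11000 XOR 10011 = 01011
  pos 4: 10110 XOR 10011 = 00101
  pos 6: 10100 XOR 10011 = 00111
Remainder (last 4 bits) = 0111. This is the CRC / FCS.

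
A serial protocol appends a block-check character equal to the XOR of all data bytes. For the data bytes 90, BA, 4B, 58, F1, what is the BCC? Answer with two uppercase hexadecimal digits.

C8

XOR the bytes together:
  start with 0x90
  0x90 ⊕ 0xBA = 0x2A
  0x2A ⊕ 0x4B = 0x61
  0x61 ⊕ 0x58 = 0x39
  0x39 ⊕ 0xF1 = 0xC8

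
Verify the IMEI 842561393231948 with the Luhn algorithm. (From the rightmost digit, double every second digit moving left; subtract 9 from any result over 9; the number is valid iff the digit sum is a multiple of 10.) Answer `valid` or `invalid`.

invalid

From the right, keep odd positions and double even positions (subtract 9 from any doubled value over 9):
  doubled (positions 2,4,...): 8 2 4 9 2 1 8 → sum 34
  kept (positions 1,3,...): 8 9 3 3 3 6 2 8 → sum 42
Total = 76.
76 mod 10 = 6, so the number is invalid.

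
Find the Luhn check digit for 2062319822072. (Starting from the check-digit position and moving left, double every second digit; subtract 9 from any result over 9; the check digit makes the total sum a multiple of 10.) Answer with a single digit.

Partial digits right→left: 2 7 0 2 2 8 9 1 3 2 6 0 2
Double every second digit counting from the check-digit position (so the 1st, 3rd, 5th, ... of the partial from the right).
  doubled (with −9 where >9): 4 0 4 9 6 3 4 → sum 30
  kept as-is: 7 2 8 1 2 0 → sum 20
Total = 30 + 20 = 50.
Check digit = (10 − (50 mod 10)) mod 10 = 0.

0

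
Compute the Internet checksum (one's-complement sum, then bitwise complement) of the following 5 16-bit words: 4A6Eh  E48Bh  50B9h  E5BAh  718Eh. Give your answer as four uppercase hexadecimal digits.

One's-complement addition (fold any carry out of bit 15 back into bit 0):
  0x4A6E + 0xE48B = 0x12EF9 → wrap carry → 0x2EFA
  0x2EFA + 0x50B9 = 0x07FB3
  0x7FB3 + 0xE5BA = 0x1656D → wrap carry → 0x656E
  0x656E + 0x718E = 0x0D6FC
One's-complement sum = 0xD6FC.
Checksum = ~0xD6FC & 0xFFFF = 0x2903.

2903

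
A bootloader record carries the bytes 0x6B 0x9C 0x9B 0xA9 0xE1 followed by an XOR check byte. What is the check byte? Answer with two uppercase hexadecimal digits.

24

XOR the bytes together:
  start with 0x6B
  0x6B ⊕ 0x9C = 0xF7
  0xF7 ⊕ 0x9B = 0x6C
  0x6C ⊕ 0xA9 = 0xC5
  0xC5 ⊕ 0xE1 = 0x24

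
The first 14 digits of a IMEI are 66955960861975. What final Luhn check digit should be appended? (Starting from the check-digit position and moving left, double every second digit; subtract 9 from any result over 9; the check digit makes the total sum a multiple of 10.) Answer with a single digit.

Partial digits right→left: 5 7 9 1 6 8 0 6 9 5 5 9 6 6
Double every second digit counting from the check-digit position (so the 1st, 3rd, 5th, ... of the partial from the right).
  doubled (with −9 where >9): 1 9 3 0 9 1 3 → sum 26
  kept as-is: 7 1 8 6 5 9 6 → sum 42
Total = 26 + 42 = 68.
Check digit = (10 − (68 mod 10)) mod 10 = 2.

2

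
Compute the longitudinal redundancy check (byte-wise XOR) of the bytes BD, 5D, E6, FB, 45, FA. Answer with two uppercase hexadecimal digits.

XOR the bytes together:
  start with 0xBD
  0xBD ⊕ 0x5D = 0xE0
  0xE0 ⊕ 0xE6 = 0x06
  0x06 ⊕ 0xFB = 0xFD
  0xFD ⊕ 0x45 = 0xB8
  0xB8 ⊕ 0xFA = 0x42

42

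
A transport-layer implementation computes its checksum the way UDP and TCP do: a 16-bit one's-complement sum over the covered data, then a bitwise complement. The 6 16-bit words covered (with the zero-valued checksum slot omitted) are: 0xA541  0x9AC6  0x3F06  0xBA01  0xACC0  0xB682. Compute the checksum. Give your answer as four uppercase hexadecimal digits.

One's-complement addition (fold any carry out of bit 15 back into bit 0):
  0xA541 + 0x9AC6 = 0x14007 → wrap carry → 0x4008
  0x4008 + 0x3F06 = 0x07F0E
  0x7F0E + 0xBA01 = 0x1390F → wrap carry → 0x3910
  0x3910 + 0xACC0 = 0x0E5D0
  0xE5D0 + 0xB682 = 0x19C52 → wrap carry → 0x9C53
One's-complement sum = 0x9C53.
Checksum = ~0x9C53 & 0xFFFF = 0x63AC.

63AC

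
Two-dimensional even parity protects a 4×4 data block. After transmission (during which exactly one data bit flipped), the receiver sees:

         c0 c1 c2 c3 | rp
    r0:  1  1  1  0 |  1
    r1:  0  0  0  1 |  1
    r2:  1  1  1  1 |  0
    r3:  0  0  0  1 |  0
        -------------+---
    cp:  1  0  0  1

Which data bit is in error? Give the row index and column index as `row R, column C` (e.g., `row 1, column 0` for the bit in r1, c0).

Recompute each row's even parity and compare to rp:
  r0: data parity 1, sent rp 1 → ok
  r1: data parity 1, sent rp 1 → ok
  r2: data parity 0, sent rp 0 → ok
  r3: data parity 1, sent rp 0 → mismatch
Recompute each column's even parity and compare to cp:
  c0: data parity 0, sent cp 1 → mismatch
  c1: data parity 0, sent cp 0 → ok
  c2: data parity 0, sent cp 0 → ok
  c3: data parity 1, sent cp 1 → ok
Exactly one row (r3) and one column (c0) fail → the flipped bit is at their intersection.

row 3, column 0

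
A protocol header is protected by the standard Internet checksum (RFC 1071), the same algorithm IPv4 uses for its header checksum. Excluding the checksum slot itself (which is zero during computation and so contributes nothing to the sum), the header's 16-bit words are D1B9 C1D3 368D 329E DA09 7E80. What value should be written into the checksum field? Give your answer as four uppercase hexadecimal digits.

One's-complement addition (fold any carry out of bit 15 back into bit 0):
  0xD1B9 + 0xC1D3 = 0x1938C → wrap carry → 0x938D
  0x938D + 0x368D = 0x0CA1A
  0xCA1A + 0x329E = 0x0FCB8
  0xFCB8 + 0xDA09 = 0x1D6C1 → wrap carry → 0xD6C2
  0xD6C2 + 0x7E80 = 0x15542 → wrap carry → 0x5543
One's-complement sum = 0x5543.
Checksum = ~0x5543 & 0xFFFF = 0xAABC.

AABC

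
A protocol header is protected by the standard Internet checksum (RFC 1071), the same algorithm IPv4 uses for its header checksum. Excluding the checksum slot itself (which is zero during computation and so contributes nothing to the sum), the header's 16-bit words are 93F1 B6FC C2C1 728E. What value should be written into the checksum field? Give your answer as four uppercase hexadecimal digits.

One's-complement addition (fold any carry out of bit 15 back into bit 0):
  0x93F1 + 0xB6FC = 0x14AED → wrap carry → 0x4AEE
  0x4AEE + 0xC2C1 = 0x10DAF → wrap carry → 0x0DB0
  0x0DB0 + 0x728E = 0x0803E
One's-complement sum = 0x803E.
Checksum = ~0x803E & 0xFFFF = 0x7FC1.

7FC1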